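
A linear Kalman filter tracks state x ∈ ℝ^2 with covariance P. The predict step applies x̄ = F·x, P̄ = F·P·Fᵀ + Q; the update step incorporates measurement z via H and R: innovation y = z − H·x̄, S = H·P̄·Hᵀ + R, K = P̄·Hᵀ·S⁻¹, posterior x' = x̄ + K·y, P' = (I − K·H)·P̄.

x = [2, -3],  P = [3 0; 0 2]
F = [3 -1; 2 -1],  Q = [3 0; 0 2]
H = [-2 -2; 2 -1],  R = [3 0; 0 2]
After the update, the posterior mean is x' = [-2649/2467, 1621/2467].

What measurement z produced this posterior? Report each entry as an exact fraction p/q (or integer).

z = [1, -3]

x̄ = F·x = [9, 7]
P̄ = F·P·Fᵀ + Q = [32 20; 20 16]
S = H·P̄·Hᵀ + R = [355 -136; -136 66]
K = P̄·Hᵀ·S⁻¹ = [-440/2467 738/2467; -744/2467 -636/2467]
x' − x̄ = [-24852/2467, -15648/2467] = K·y
y = (KᵀK)⁻¹·Kᵀ·(x' − x̄) = [33, -14]
z = y + H·x̄ = [33, -14] + [-32, 11] = [1, -3]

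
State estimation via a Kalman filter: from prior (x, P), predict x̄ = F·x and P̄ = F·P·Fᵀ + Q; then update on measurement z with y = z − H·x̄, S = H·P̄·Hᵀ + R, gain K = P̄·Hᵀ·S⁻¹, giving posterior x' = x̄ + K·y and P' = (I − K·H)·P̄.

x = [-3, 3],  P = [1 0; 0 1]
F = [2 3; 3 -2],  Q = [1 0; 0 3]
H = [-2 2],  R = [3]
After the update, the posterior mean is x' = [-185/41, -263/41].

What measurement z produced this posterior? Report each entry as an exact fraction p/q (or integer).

z = [-3]

x̄ = F·x = [3, -15]
P̄ = F·P·Fᵀ + Q = [14 0; 0 16]
S = H·P̄·Hᵀ + R = [123]
K = P̄·Hᵀ·S⁻¹ = [-28/123; 32/123]
x' − x̄ = [-308/41, 352/41] = K·y
y = (KᵀK)⁻¹·Kᵀ·(x' − x̄) = [33]
z = y + H·x̄ = [33] + [-36] = [-3]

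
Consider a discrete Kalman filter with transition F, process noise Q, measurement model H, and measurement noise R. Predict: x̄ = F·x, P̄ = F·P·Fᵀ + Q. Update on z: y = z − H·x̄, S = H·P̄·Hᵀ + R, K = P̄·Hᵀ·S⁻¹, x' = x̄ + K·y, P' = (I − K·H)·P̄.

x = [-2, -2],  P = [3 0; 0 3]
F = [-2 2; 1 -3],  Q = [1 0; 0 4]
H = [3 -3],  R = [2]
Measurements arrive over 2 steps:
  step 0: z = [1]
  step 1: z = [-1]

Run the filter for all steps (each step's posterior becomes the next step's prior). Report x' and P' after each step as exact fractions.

step 0: x' = [1911/965, 1598/965], P' = [2516/965 2418/965; 2418/965 2534/965]
step 1: x' = [-173218/166441, -122895/166441], P' = [245436/166441 240010/166441; 240010/166441 271142/166441]

step 0: x̄ = F·x = [0, 4]
step 0: P̄ = F·P·Fᵀ + Q = [25 -24; -24 34]
step 0: y = z − H·x̄ = [13]
step 0: S = H·P̄·Hᵀ + R = [965]
step 0: K = P̄·Hᵀ·S⁻¹ = [147/965; -174/965]
step 0: x' = x̄ + K·y = [1911/965, 1598/965]
step 0: P' = (I − K·H)·P̄ = [2516/965 2418/965; 2418/965 2534/965]
step 1: x̄ = F·x = [-626/965, -2883/965]
step 1: P̄ = F·P·Fᵀ + Q = [1821/965 -892/965; -892/965 14674/965]
step 1: y = z − H·x̄ = [-7736/965]
step 1: S = H·P̄·Hᵀ + R = [166441/965]
step 1: K = P̄·Hᵀ·S⁻¹ = [8139/166441; -46698/166441]
step 1: x' = x̄ + K·y = [-173218/166441, -122895/166441]
step 1: P' = (I − K·H)·P̄ = [245436/166441 240010/166441; 240010/166441 271142/166441]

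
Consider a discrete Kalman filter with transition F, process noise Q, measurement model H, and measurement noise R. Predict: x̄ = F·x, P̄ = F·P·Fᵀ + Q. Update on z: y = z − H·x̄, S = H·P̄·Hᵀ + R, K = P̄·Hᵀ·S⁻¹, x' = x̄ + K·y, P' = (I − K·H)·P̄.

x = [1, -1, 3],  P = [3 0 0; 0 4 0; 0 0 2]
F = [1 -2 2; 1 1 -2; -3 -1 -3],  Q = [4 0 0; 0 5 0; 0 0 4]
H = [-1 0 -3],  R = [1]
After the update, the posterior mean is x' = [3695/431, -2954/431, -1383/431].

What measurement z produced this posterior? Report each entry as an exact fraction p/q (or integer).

x̄ = F·x = [9, -6, -11]
P̄ = F·P·Fᵀ + Q = [31 -13 -13; -13 20 -1; -13 -1 53]
S = H·P̄·Hᵀ + R = [431]
K = P̄·Hᵀ·S⁻¹ = [8/431; 16/431; -146/431]
x' − x̄ = [-184/431, -368/431, 3358/431] = K·y
y = (KᵀK)⁻¹·Kᵀ·(x' − x̄) = [-23]
z = y + H·x̄ = [-23] + [24] = [1]

z = [1]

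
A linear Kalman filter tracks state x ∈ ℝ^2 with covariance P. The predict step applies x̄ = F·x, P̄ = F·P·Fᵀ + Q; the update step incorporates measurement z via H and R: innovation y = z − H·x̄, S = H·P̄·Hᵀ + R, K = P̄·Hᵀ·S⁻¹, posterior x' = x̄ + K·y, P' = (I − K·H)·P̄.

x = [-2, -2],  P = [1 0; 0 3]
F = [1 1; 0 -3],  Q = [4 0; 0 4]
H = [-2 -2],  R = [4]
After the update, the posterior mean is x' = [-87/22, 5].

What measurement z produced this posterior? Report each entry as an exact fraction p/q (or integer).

z = [-2]

x̄ = F·x = [-4, 6]
P̄ = F·P·Fᵀ + Q = [8 -9; -9 31]
S = H·P̄·Hᵀ + R = [88]
K = P̄·Hᵀ·S⁻¹ = [1/44; -1/2]
x' − x̄ = [1/22, -1] = K·y
y = (KᵀK)⁻¹·Kᵀ·(x' − x̄) = [2]
z = y + H·x̄ = [2] + [-4] = [-2]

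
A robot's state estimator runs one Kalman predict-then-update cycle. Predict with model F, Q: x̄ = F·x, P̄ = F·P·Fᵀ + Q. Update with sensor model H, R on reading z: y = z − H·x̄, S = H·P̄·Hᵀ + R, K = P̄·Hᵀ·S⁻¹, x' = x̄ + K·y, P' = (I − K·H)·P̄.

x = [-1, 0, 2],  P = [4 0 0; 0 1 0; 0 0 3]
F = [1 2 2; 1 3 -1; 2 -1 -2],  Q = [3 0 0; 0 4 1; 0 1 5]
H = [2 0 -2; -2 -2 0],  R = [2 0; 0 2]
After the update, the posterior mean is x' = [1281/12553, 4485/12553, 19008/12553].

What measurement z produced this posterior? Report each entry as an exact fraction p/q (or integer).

x̄ = F·x = [3, -3, -6]
P̄ = F·P·Fᵀ + Q = [23 4 -6; 4 20 12; -6 12 34]
S = H·P̄·Hᵀ + R = [278 -84; -84 206]
K = P̄·Hᵀ·S⁻¹ = [1853/12553 -2535/12553; -1832/12553 -3672/12553; -4372/12553 -2514/12553]
x' − x̄ = [-36378/12553, 42144/12553, 94326/12553] = K·y
y = (KᵀK)⁻¹·Kᵀ·(x' − x̄) = [-21, -1]
z = y + H·x̄ = [-21, -1] + [18, 0] = [-3, -1]

z = [-3, -1]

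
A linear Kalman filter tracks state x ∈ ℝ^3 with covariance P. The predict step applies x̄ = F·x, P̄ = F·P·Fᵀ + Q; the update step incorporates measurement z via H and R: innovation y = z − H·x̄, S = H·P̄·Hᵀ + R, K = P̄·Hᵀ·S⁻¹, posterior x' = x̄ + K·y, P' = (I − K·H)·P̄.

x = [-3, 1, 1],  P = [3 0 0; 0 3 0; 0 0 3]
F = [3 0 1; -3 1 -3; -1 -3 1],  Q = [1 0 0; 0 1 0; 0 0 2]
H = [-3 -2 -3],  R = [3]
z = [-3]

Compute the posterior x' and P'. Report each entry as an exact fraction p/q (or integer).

x' = [-1418/181, 1077/181, 871/181]
P' = [5602/181 -6459/181 -1293/181; -6459/181 10137/181 -318/181; -1293/181 -318/181 1574/181]

x̄ = F·x = [-8, 7, 1]
P̄ = F·P·Fᵀ + Q = [31 -36 -6; -36 58 -9; -6 -9 35]
y = z − H·x̄ = [-10]
S = H·P̄·Hᵀ + R = [181]
K = P̄·Hᵀ·S⁻¹ = [-3/181; 19/181; -69/181]
x' = x̄ + K·y = [-1418/181, 1077/181, 871/181]
P' = (I − K·H)·P̄ = [5602/181 -6459/181 -1293/181; -6459/181 10137/181 -318/181; -1293/181 -318/181 1574/181]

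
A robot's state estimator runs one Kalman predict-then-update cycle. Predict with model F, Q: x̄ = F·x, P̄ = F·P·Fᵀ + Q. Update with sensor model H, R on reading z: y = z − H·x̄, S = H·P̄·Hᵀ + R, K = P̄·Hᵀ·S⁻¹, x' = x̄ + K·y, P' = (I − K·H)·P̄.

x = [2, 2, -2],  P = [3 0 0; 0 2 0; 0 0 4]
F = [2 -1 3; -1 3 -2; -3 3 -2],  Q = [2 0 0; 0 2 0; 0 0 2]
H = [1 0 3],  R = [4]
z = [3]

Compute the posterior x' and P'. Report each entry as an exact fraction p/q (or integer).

x' = [-176/67, 443/67, 127/67]
P' = [8956/335 -3504/335 -3108/335; -3504/335 4416/335 1292/335; -3108/335 1292/335 1224/335]

x̄ = F·x = [-4, 8, 4]
P̄ = F·P·Fᵀ + Q = [52 -36 -48; -36 39 43; -48 43 63]
y = z − H·x̄ = [-5]
S = H·P̄·Hᵀ + R = [335]
K = P̄·Hᵀ·S⁻¹ = [-92/335; 93/335; 141/335]
x' = x̄ + K·y = [-176/67, 443/67, 127/67]
P' = (I − K·H)·P̄ = [8956/335 -3504/335 -3108/335; -3504/335 4416/335 1292/335; -3108/335 1292/335 1224/335]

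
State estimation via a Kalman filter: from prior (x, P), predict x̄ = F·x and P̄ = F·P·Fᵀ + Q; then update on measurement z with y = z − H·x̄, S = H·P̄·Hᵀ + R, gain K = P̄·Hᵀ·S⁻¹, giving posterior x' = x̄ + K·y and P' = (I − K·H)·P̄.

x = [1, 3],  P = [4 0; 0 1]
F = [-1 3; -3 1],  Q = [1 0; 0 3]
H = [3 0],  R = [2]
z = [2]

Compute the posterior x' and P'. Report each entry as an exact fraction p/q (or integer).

x' = [25/32, -495/64]
P' = [7/32 15/64; 15/64 3095/128]

x̄ = F·x = [8, 0]
P̄ = F·P·Fᵀ + Q = [14 15; 15 40]
y = z − H·x̄ = [-22]
S = H·P̄·Hᵀ + R = [128]
K = P̄·Hᵀ·S⁻¹ = [21/64; 45/128]
x' = x̄ + K·y = [25/32, -495/64]
P' = (I − K·H)·P̄ = [7/32 15/64; 15/64 3095/128]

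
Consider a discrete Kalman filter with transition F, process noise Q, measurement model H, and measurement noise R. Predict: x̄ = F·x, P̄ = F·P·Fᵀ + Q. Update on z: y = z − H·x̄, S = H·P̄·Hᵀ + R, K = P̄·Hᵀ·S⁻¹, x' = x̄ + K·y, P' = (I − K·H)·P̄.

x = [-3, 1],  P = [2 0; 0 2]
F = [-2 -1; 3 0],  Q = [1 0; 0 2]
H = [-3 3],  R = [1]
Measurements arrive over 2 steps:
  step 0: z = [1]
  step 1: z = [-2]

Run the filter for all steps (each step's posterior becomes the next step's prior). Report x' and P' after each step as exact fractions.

step 0: x̄ = F·x = [5, -9]
step 0: P̄ = F·P·Fᵀ + Q = [11 -12; -12 20]
step 0: y = z − H·x̄ = [43]
step 0: S = H·P̄·Hᵀ + R = [496]
step 0: K = P̄·Hᵀ·S⁻¹ = [-69/496; 6/31]
step 0: x' = x̄ + K·y = [-487/496, -21/31]
step 0: P' = (I − K·H)·P̄ = [695/496 42/31; 42/31 44/31]
step 1: x̄ = F·x = [655/248, -1461/496]
step 1: P̄ = F·P·Fᵀ + Q = [1667/124 -3093/248; -3093/248 7247/496]
step 1: y = z − H·x̄ = [7321/496]
step 1: S = H·P̄·Hᵀ + R = [237079/496]
step 1: K = P̄·Hᵀ·S⁻¹ = [-38562/237079; 40299/237079]
step 1: x' = x̄ + K·y = [56978/237079, -103515/237079]
step 1: P' = (I − K·H)·P̄ = [189143/237079 176289/237079; 176289/237079 189722/237079]

step 0: x' = [-487/496, -21/31], P' = [695/496 42/31; 42/31 44/31]
step 1: x' = [56978/237079, -103515/237079], P' = [189143/237079 176289/237079; 176289/237079 189722/237079]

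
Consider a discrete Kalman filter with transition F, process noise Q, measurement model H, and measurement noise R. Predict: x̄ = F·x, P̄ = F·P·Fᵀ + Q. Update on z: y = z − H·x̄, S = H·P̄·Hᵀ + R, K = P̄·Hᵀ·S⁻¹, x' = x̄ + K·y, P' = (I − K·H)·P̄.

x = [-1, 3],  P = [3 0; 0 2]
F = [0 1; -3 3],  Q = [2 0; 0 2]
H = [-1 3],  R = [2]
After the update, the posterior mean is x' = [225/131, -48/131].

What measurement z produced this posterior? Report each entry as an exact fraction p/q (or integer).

z = [-3]

x̄ = F·x = [3, 12]
P̄ = F·P·Fᵀ + Q = [4 6; 6 47]
S = H·P̄·Hᵀ + R = [393]
K = P̄·Hᵀ·S⁻¹ = [14/393; 45/131]
x' − x̄ = [-168/131, -1620/131] = K·y
y = (KᵀK)⁻¹·Kᵀ·(x' − x̄) = [-36]
z = y + H·x̄ = [-36] + [33] = [-3]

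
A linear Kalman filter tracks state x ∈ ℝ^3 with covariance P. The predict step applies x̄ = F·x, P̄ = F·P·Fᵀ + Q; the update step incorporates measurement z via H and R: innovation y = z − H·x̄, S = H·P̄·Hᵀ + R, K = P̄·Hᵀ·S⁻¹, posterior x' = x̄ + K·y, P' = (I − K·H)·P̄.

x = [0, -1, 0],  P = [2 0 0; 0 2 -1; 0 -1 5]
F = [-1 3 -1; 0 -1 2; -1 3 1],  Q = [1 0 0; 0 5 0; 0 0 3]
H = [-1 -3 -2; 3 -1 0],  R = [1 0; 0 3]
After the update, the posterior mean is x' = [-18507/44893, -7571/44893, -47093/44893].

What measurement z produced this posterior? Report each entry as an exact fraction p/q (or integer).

x̄ = F·x = [-3, 1, -3]
P̄ = F·P·Fᵀ + Q = [32 -23 15; -23 31 -1; 15 -1 22]
S = H·P̄·Hᵀ + R = [310 89; 89 460]
K = P̄·Hᵀ·S⁻¹ = [-2457/44893 12089/44893; -7460/44893 -8316/44893; -29854/134679 19244/134679]
x' − x̄ = [116172/44893, -52464/44893, 87586/44893] = K·y
y = (KᵀK)⁻¹·Kᵀ·(x' − x̄) = [-3, 9]
z = y + H·x̄ = [-3, 9] + [6, -10] = [3, -1]

z = [3, -1]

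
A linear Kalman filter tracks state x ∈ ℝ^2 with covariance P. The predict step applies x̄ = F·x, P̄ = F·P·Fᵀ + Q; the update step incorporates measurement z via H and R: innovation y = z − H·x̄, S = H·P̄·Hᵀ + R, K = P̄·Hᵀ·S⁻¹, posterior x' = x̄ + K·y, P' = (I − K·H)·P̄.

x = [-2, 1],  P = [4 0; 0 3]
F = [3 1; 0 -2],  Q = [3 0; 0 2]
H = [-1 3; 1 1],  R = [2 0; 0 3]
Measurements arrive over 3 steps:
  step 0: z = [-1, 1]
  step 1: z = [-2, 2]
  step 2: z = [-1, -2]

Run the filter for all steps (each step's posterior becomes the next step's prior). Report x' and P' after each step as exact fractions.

step 0: x̄ = F·x = [-5, -2]
step 0: P̄ = F·P·Fᵀ + Q = [42 -6; -6 14]
step 0: y = z − H·x̄ = [0, 8]
step 0: S = H·P̄·Hᵀ + R = [206 -12; -12 47]
step 0: K = P̄·Hᵀ·S⁻¹ = [-1194/4769 3348/4769; 1176/4769 1112/4769]
step 0: x' = x̄ + K·y = [2939/4769, -642/4769]
step 0: P' = (I − K·H)·P̄ = [8130/4769 1914/4769; 1914/4769 1422/4769]
step 1: x̄ = F·x = [8175/4769, 1284/4769]
step 1: P̄ = F·P·Fᵀ + Q = [100383/4769 -14328/4769; -14328/4769 15226/4769]
step 1: y = z − H·x̄ = [-5215/4769, 79/4769]
step 1: S = H·P̄·Hᵀ + R = [332923/4769 -83361/4769; -83361/4769 101260/4769]
step 1: K = P̄·Hᵀ·S⁻¹ = [-1539885/5611811 3501462/5611811; 1289802/5611811 1111580/5611811]
step 1: x' = x̄ + K·y = [11361642/5611811, 118906/5611811]
step 1: P' = (I − K·H)·P̄ = [8648232/5611811 1856154/5611811; 1856154/5611811 1478586/5611811]
step 2: x̄ = F·x = [34203832/5611811, -237812/5611811]
step 2: P̄ = F·P·Fᵀ + Q = [107285031/5611811 -14094096/5611811; -14094096/5611811 17137966/5611811]
step 2: y = z − H·x̄ = [29305457/5611811, -45189642/5611811]
step 2: S = H·P̄·Hᵀ + R = [357314923/5611811 -84059325/5611811; -84059325/5611811 113070238/5611811]
step 2: K = P̄·Hᵀ·S⁻¹ = [-1617667677/5940277259 9954930/16011529; 1365489702/5940277259 3167260/16011529]
step 2: x' = x̄ + K·y = [-1982283851/5940277259, -2583232874/5940277259]
step 2: P' = (I − K·H)·P̄ = [9118711656/5940277259 1961125434/5940277259; 1961125434/5940277259 1564034946/5940277259]

step 0: x' = [2939/4769, -642/4769], P' = [8130/4769 1914/4769; 1914/4769 1422/4769]
step 1: x' = [11361642/5611811, 118906/5611811], P' = [8648232/5611811 1856154/5611811; 1856154/5611811 1478586/5611811]
step 2: x' = [-1982283851/5940277259, -2583232874/5940277259], P' = [9118711656/5940277259 1961125434/5940277259; 1961125434/5940277259 1564034946/5940277259]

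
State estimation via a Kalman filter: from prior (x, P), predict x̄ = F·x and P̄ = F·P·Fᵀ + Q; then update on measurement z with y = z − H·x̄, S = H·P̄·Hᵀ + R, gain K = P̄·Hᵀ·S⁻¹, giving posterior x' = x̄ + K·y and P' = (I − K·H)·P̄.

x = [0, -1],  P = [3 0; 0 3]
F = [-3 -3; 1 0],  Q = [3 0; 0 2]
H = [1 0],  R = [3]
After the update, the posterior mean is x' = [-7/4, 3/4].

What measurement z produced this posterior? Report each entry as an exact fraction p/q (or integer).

x̄ = F·x = [3, 0]
P̄ = F·P·Fᵀ + Q = [57 -9; -9 5]
S = H·P̄·Hᵀ + R = [60]
K = P̄·Hᵀ·S⁻¹ = [19/20; -3/20]
x' − x̄ = [-19/4, 3/4] = K·y
y = (KᵀK)⁻¹·Kᵀ·(x' − x̄) = [-5]
z = y + H·x̄ = [-5] + [3] = [-2]

z = [-2]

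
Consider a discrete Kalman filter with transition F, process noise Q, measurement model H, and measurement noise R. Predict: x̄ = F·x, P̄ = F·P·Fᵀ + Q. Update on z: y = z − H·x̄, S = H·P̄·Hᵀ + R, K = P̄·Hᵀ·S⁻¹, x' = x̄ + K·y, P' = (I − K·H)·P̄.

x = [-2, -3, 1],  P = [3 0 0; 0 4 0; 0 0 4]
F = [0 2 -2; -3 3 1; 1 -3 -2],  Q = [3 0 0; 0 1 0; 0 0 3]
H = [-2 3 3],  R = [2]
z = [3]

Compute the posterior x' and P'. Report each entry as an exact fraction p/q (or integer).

x' = [-398/113, -369/113, 224/113]
P' = [2897/113 2107/113 -191/113; 2107/113 15199/226 -12381/226; -191/113 -12381/226 12147/226]

x̄ = F·x = [-8, -2, 5]
P̄ = F·P·Fᵀ + Q = [35 16 -8; 16 68 -53; -8 -53 58]
y = z − H·x̄ = [-22]
S = H·P̄·Hᵀ + R = [226]
K = P̄·Hᵀ·S⁻¹ = [-23/113; 13/226; 31/226]
x' = x̄ + K·y = [-398/113, -369/113, 224/113]
P' = (I − K·H)·P̄ = [2897/113 2107/113 -191/113; 2107/113 15199/226 -12381/226; -191/113 -12381/226 12147/226]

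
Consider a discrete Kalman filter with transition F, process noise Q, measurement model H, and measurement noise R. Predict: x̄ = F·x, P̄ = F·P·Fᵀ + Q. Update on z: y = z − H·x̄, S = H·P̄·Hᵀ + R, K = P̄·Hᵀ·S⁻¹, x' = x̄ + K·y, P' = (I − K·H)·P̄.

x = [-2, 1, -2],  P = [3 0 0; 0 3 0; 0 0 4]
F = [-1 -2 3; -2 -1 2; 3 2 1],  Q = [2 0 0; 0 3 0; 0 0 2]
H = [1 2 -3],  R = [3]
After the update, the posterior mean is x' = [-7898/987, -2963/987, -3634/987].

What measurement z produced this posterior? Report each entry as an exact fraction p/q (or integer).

z = [-3]

x̄ = F·x = [-6, -1, -6]
P̄ = F·P·Fᵀ + Q = [53 36 -9; 36 34 -16; -9 -16 45]
S = H·P̄·Hᵀ + R = [987]
K = P̄·Hᵀ·S⁻¹ = [152/987; 152/987; -176/987]
x' − x̄ = [-1976/987, -1976/987, 2288/987] = K·y
y = (KᵀK)⁻¹·Kᵀ·(x' − x̄) = [-13]
z = y + H·x̄ = [-13] + [10] = [-3]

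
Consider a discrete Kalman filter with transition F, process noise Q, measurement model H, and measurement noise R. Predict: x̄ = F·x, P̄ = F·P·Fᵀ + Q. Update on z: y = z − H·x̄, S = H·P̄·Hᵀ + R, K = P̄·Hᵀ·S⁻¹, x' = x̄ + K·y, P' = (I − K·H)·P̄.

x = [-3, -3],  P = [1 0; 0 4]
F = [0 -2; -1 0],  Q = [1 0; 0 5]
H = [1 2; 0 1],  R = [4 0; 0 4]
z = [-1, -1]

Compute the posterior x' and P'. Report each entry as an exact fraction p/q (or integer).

x̄ = F·x = [6, 3]
P̄ = F·P·Fᵀ + Q = [17 0; 0 6]
y = z − H·x̄ = [-13, -4]
S = H·P̄·Hᵀ + R = [45 12; 12 10]
K = P̄·Hᵀ·S⁻¹ = [5/9 -2/3; 8/51 7/17]
x' = x̄ + K·y = [13/9, -35/51]
P' = (I − K·H)·P̄ = [68/9 -8/3; -8/3 28/17]

x' = [13/9, -35/51]
P' = [68/9 -8/3; -8/3 28/17]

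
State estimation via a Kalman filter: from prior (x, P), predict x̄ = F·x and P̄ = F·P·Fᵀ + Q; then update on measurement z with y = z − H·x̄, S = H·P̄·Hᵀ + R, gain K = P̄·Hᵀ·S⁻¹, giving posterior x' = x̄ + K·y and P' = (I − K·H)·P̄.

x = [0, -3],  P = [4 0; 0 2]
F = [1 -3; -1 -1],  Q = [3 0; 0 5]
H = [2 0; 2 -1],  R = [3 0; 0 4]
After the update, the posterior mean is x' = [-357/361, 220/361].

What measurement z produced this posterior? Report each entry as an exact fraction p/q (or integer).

z = [-3, -2]

x̄ = F·x = [9, 3]
P̄ = F·P·Fᵀ + Q = [25 2; 2 11]
S = H·P̄·Hᵀ + R = [103 96; 96 107]
K = P̄·Hᵀ·S⁻¹ = [742/1805 144/1805; 220/361 -221/361]
x' − x̄ = [-3606/361, -863/361] = K·y
y = (KᵀK)⁻¹·Kᵀ·(x' − x̄) = [-21, -17]
z = y + H·x̄ = [-21, -17] + [18, 15] = [-3, -2]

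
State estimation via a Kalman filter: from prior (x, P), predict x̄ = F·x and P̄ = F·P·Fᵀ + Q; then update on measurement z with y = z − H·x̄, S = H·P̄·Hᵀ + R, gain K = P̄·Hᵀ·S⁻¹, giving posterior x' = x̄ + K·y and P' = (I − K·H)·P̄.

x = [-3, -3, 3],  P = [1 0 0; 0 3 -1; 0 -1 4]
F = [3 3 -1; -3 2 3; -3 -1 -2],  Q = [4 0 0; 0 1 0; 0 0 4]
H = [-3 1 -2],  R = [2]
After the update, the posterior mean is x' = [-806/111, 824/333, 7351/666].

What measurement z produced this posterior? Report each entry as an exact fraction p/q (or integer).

z = [2]

x̄ = F·x = [-21, 12, 6]
P̄ = F·P·Fᵀ + Q = [50 -10 -5; -10 46 -14; -5 -14 28]
S = H·P̄·Hᵀ + R = [666]
K = P̄·Hᵀ·S⁻¹ = [-25/111; 52/333; -55/666]
x' − x̄ = [1525/111, -3172/333, 3355/666] = K·y
y = (KᵀK)⁻¹·Kᵀ·(x' − x̄) = [-61]
z = y + H·x̄ = [-61] + [63] = [2]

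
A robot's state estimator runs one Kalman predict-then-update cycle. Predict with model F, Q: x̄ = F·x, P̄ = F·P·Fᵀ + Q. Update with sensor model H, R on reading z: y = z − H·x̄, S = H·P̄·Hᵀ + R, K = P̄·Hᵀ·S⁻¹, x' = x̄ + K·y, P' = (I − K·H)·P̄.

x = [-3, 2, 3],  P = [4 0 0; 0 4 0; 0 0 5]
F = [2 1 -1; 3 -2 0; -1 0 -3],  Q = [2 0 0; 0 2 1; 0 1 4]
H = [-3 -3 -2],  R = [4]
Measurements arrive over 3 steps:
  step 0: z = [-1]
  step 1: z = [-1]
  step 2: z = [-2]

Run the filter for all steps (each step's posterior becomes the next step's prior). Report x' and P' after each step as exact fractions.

step 0: x̄ = F·x = [-7, -13, -6]
step 0: P̄ = F·P·Fᵀ + Q = [27 16 7; 16 54 -11; 7 -11 53]
step 0: y = z − H·x̄ = [-73]
step 0: S = H·P̄·Hᵀ + R = [1185]
step 0: K = P̄·Hᵀ·S⁻¹ = [-143/1185; -188/1185; -94/1185]
step 0: x' = x̄ + K·y = [2144/1185, -1681/1185, -248/1185]
step 0: P' = (I − K·H)·P̄ = [11546/1185 -7924/1185 -5147/1185; -7924/1185 28646/1185 -30707/1185; -5147/1185 -30707/1185 53969/1185]
step 1: x̄ = F·x = [571/237, 9794/1185, -280/237]
step 1: P̄ = F·P·Fᵀ + Q = [36295/237 -5213/237 52919/237; -5213/237 315956/1185 -37444/237; 52919/237 -37444/237 94225/237]
step 1: y = z − H·x̄ = [33962/1185]
step 1: S = H·P̄·Hᵀ + R = [6825449/1185]
step 1: K = P̄·Hᵀ·S⁻¹ = [-995420/6825449; -495233/6825449; -1174375/6825449]
step 1: x' = x̄ + K·y = [-12084217/6825449, 42218856/6825449, -41721310/6825449]
step 1: P' = (I − K·H)·P̄ = [209103275/6825449 -566135157/6825449 537538663/6825449; -566135157/6825449 1612899443/6825449 -1569155963/6825449; 537538663/6825449 -1569155963/6825449 1549774700/6825449]
step 2: x̄ = F·x = [59771732/6825449, -120690363/6825449, 137248147/6825449]
step 2: P̄ = F·P·Fᵀ + Q = [2736354787/6825449 -6155971994/6825449 6817027281/6825449; -6155971994/6825449 15140800029/6825449 -16005538435/6825449; 6817027281/6825449 -16005538435/6825449 17409609349/6825449]
step 2: y = z − H·x̄ = [78089503/6825449]
step 2: S = H·P̄·Hᵀ + R = [9490502796/6825449]
step 2: K = P̄·Hᵀ·S⁻¹ = [-1125067647/3163500932; 5056592765/9490502796; -1813421309/2372625699]
step 2: x' = x̄ + K·y = [14831545367/3163500932, -109962789497/9490502796, 26962227974/2372625699]
step 2: P' = (I − K·H)·P̄ = [711913500193/3163500932 -2019708039197/3163500932 490985485950/790875233; -2019708039197/3163500932 17306506080091/9490502796 -4220296532320/2372625699; 490985485950/790875233 -4220296532320/2372625699 4124636954323/2372625699]

step 0: x' = [2144/1185, -1681/1185, -248/1185], P' = [11546/1185 -7924/1185 -5147/1185; -7924/1185 28646/1185 -30707/1185; -5147/1185 -30707/1185 53969/1185]
step 1: x' = [-12084217/6825449, 42218856/6825449, -41721310/6825449], P' = [209103275/6825449 -566135157/6825449 537538663/6825449; -566135157/6825449 1612899443/6825449 -1569155963/6825449; 537538663/6825449 -1569155963/6825449 1549774700/6825449]
step 2: x' = [14831545367/3163500932, -109962789497/9490502796, 26962227974/2372625699], P' = [711913500193/3163500932 -2019708039197/3163500932 490985485950/790875233; -2019708039197/3163500932 17306506080091/9490502796 -4220296532320/2372625699; 490985485950/790875233 -4220296532320/2372625699 4124636954323/2372625699]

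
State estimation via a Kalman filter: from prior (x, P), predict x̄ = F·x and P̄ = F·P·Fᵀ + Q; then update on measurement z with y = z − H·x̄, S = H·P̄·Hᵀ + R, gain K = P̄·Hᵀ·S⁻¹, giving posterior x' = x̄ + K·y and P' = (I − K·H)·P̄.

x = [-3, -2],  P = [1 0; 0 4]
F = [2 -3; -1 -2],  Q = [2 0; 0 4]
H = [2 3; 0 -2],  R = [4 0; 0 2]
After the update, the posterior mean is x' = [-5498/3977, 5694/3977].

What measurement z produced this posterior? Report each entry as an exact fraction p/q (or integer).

x̄ = F·x = [0, 7]
P̄ = F·P·Fᵀ + Q = [42 22; 22 21]
S = H·P̄·Hᵀ + R = [625 -214; -214 86]
K = P̄·Hᵀ·S⁻¹ = [1742/3977 2300/3977; 107/3977 -1676/3977]
x' − x̄ = [-5498/3977, -22145/3977] = K·y
y = (KᵀK)⁻¹·Kᵀ·(x' − x̄) = [-19, 12]
z = y + H·x̄ = [-19, 12] + [21, -14] = [2, -2]

z = [2, -2]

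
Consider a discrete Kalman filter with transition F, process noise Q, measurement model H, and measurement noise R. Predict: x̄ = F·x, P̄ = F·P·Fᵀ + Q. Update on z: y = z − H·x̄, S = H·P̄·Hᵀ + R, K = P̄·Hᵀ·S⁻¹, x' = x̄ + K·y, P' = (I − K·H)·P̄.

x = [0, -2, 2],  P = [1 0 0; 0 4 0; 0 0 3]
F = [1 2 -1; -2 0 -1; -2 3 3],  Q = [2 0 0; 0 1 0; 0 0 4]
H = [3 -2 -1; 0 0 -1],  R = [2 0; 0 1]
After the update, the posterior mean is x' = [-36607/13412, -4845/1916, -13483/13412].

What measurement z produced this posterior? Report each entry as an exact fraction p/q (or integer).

z = [-2, 1]

x̄ = F·x = [-6, -2, 0]
P̄ = F·P·Fᵀ + Q = [22 1 13; 1 8 -5; 13 -5 71]
S = H·P̄·Hᵀ + R = [193 22; 22 72]
K = P̄·Hᵀ·S⁻¹ = [1979/6706 -3631/13412; -49/958 163/1916; -11/6706 -13219/13412]
x' − x̄ = [43865/13412, -1013/1916, -13483/13412] = K·y
y = (KᵀK)⁻¹·Kᵀ·(x' − x̄) = [12, 1]
z = y + H·x̄ = [12, 1] + [-14, 0] = [-2, 1]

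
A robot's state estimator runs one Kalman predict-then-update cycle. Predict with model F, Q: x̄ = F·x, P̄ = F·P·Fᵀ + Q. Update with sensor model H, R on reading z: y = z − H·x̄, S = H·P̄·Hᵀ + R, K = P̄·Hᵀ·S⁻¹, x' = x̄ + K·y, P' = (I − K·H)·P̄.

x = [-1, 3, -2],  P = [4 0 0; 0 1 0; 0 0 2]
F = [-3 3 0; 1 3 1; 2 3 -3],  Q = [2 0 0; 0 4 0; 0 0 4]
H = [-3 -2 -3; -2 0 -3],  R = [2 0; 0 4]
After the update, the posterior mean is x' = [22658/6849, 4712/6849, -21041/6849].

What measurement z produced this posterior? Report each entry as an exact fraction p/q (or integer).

x̄ = F·x = [12, 6, 13]
P̄ = F·P·Fᵀ + Q = [47 -3 -15; -3 19 11; -15 11 47]
S = H·P̄·Hᵀ + R = [750 534; 534 435]
K = P̄·Hᵀ·S⁻¹ = [-2164/6849 1885/6849; -2092/6849 2143/6849; 1324/6849 -3373/6849]
x' − x̄ = [-59530/6849, -36382/6849, -110078/6849] = K·y
y = (KᵀK)⁻¹·Kᵀ·(x' − x̄) = [85, 66]
z = y + H·x̄ = [85, 66] + [-87, -63] = [-2, 3]

z = [-2, 3]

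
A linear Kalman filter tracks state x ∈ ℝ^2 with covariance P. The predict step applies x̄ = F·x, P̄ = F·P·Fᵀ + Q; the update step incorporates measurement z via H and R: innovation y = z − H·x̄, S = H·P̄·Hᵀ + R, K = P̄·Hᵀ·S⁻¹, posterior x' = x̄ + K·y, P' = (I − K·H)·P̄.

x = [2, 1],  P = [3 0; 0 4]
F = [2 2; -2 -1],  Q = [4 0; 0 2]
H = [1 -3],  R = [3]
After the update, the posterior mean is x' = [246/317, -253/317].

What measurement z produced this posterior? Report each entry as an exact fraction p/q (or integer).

x̄ = F·x = [6, -5]
P̄ = F·P·Fᵀ + Q = [32 -20; -20 18]
S = H·P̄·Hᵀ + R = [317]
K = P̄·Hᵀ·S⁻¹ = [92/317; -74/317]
x' − x̄ = [-1656/317, 1332/317] = K·y
y = (KᵀK)⁻¹·Kᵀ·(x' − x̄) = [-18]
z = y + H·x̄ = [-18] + [21] = [3]

z = [3]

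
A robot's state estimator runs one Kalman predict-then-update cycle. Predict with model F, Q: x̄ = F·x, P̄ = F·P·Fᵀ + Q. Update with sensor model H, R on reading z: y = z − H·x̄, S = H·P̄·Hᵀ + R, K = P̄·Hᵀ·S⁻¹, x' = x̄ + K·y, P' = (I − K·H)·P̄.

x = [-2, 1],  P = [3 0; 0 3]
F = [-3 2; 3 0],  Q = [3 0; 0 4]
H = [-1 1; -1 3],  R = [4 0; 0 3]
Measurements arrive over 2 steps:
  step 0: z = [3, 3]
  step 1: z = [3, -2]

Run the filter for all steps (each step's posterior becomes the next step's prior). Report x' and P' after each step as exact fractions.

step 0: x' = [-2021/1539, 976/1539], P' = [2539/513 919/513; 919/513 487/513]
step 1: x' = [-339790/2233841, -822715/2233841], P' = [6318303/2233841 2151411/2233841; 2151411/2233841 1399915/2233841]

step 0: x̄ = F·x = [8, -6]
step 0: P̄ = F·P·Fᵀ + Q = [42 -27; -27 31]
step 0: y = z − H·x̄ = [17, 29]
step 0: S = H·P̄·Hᵀ + R = [131 243; 243 486]
step 0: K = P̄·Hᵀ·S⁻¹ = [-15/19 218/1539; -4/19 542/1539]
step 0: x' = x̄ + K·y = [-2021/1539, 976/1539]
step 0: P' = (I − K·H)·P̄ = [2539/513 919/513; 919/513 487/513]
step 1: x̄ = F·x = [8015/1539, -2021/513]
step 1: P̄ = F·P·Fᵀ + Q = [15310/513 -5779/171; -5779/171 2767/57]
step 1: y = z − H·x̄ = [18695/1539, 23126/1539]
step 1: S = H·P̄·Hᵀ + R = [76939/513 159367/513; 159367/513 344998/513]
step 1: K = P̄·Hᵀ·S⁻¹ = [-1041723/2233841 45310/2233841; -187874/2233841 682778/2233841]
step 1: x' = x̄ + K·y = [-339790/2233841, -822715/2233841]
step 1: P' = (I − K·H)·P̄ = [6318303/2233841 2151411/2233841; 2151411/2233841 1399915/2233841]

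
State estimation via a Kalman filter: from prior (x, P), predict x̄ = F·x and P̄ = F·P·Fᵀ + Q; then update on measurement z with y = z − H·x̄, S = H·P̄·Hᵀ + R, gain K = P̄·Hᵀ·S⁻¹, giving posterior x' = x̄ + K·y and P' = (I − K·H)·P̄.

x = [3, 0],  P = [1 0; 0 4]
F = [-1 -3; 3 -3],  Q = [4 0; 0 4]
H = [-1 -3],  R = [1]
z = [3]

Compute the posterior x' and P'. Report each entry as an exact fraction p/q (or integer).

x' = [-1941/227, 423/227]
P' = [8321/681 -909/227; -909/227 323/227]

x̄ = F·x = [-3, 9]
P̄ = F·P·Fᵀ + Q = [41 33; 33 49]
y = z − H·x̄ = [27]
S = H·P̄·Hᵀ + R = [681]
K = P̄·Hᵀ·S⁻¹ = [-140/681; -60/227]
x' = x̄ + K·y = [-1941/227, 423/227]
P' = (I − K·H)·P̄ = [8321/681 -909/227; -909/227 323/227]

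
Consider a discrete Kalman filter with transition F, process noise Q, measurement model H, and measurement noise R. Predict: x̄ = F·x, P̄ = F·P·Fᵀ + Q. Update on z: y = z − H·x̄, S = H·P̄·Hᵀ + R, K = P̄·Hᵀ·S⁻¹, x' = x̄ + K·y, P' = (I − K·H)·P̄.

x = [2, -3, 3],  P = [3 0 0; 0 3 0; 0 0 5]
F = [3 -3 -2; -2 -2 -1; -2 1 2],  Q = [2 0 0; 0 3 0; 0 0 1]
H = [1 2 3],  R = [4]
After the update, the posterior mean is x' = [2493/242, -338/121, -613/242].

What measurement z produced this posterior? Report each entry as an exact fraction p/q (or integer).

z = [-3]

x̄ = F·x = [9, -1, -1]
P̄ = F·P·Fᵀ + Q = [76 10 -47; 10 32 -4; -47 -4 36]
S = H·P̄·Hᵀ + R = [242]
K = P̄·Hᵀ·S⁻¹ = [-45/242; 31/121; 53/242]
x' − x̄ = [315/242, -217/121, -371/242] = K·y
y = (KᵀK)⁻¹·Kᵀ·(x' − x̄) = [-7]
z = y + H·x̄ = [-7] + [4] = [-3]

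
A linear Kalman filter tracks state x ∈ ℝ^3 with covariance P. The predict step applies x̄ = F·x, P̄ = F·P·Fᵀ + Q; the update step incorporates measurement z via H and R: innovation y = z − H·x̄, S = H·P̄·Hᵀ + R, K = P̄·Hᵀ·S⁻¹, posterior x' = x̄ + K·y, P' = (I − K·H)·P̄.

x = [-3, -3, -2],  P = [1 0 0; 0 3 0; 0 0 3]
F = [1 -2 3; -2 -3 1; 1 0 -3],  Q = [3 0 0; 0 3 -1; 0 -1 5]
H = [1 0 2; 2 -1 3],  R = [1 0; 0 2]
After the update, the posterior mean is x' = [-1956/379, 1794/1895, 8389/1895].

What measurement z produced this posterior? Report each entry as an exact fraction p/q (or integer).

x̄ = F·x = [-3, 13, 3]
P̄ = F·P·Fᵀ + Q = [43 25 -26; 25 37 -12; -26 -12 33]
S = H·P̄·Hᵀ + R = [72 101; 101 168]
K = P̄·Hᵀ·S⁻¹ = [41/379 -63/379; 2491/1895 -1757/1895; 761/1895 208/1895]
x' − x̄ = [-819/379, -22841/1895, 2704/1895] = K·y
y = (KᵀK)⁻¹·Kᵀ·(x' − x̄) = [0, 13]
z = y + H·x̄ = [0, 13] + [3, -10] = [3, 3]

z = [3, 3]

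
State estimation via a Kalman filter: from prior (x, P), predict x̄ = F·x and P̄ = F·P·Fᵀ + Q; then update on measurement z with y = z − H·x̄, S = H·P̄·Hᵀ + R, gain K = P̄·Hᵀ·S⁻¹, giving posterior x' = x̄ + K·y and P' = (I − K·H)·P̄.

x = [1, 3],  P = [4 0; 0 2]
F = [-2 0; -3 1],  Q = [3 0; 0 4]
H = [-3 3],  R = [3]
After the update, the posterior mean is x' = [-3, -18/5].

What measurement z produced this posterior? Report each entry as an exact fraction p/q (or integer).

z = [-2]

x̄ = F·x = [-2, 0]
P̄ = F·P·Fᵀ + Q = [19 24; 24 42]
S = H·P̄·Hᵀ + R = [120]
K = P̄·Hᵀ·S⁻¹ = [1/8; 9/20]
x' − x̄ = [-1, -18/5] = K·y
y = (KᵀK)⁻¹·Kᵀ·(x' − x̄) = [-8]
z = y + H·x̄ = [-8] + [6] = [-2]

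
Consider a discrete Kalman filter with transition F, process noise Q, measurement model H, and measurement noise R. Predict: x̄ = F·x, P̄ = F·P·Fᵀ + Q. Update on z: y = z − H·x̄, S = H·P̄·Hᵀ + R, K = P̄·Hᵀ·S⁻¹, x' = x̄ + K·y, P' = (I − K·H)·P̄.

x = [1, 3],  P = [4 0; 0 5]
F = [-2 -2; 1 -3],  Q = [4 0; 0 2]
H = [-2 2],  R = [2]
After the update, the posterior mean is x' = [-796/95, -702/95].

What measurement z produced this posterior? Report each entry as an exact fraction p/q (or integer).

z = [2]

x̄ = F·x = [-8, -8]
P̄ = F·P·Fᵀ + Q = [40 22; 22 51]
S = H·P̄·Hᵀ + R = [190]
K = P̄·Hᵀ·S⁻¹ = [-18/95; 29/95]
x' − x̄ = [-36/95, 58/95] = K·y
y = (KᵀK)⁻¹·Kᵀ·(x' − x̄) = [2]
z = y + H·x̄ = [2] + [0] = [2]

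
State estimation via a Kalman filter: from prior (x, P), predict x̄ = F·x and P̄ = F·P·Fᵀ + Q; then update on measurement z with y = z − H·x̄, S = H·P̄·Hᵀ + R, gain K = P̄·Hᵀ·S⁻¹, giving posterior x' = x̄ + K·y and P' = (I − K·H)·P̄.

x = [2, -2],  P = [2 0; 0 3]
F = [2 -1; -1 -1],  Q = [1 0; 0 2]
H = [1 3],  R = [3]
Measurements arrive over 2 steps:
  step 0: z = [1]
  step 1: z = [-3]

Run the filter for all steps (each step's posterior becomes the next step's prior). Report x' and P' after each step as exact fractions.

step 0: x' = [43/8, -25/18], P' = [87/8 -7/2; -7/2 13/9]
step 1: x' = [22278/2015, -9212/2015], P' = [114252/2015 -37398/2015; -37398/2015 12837/2015]

step 0: x̄ = F·x = [6, 0]
step 0: P̄ = F·P·Fᵀ + Q = [12 -1; -1 7]
step 0: y = z − H·x̄ = [-5]
step 0: S = H·P̄·Hᵀ + R = [72]
step 0: K = P̄·Hᵀ·S⁻¹ = [1/8; 5/18]
step 0: x' = x̄ + K·y = [43/8, -25/18]
step 0: P' = (I − K·H)·P̄ = [87/8 -7/2; -7/2 13/9]
step 1: x̄ = F·x = [437/36, -287/72]
step 1: P̄ = F·P·Fᵀ + Q = [1079/18 -605/36; -605/36 527/72]
step 1: y = z − H·x̄ = [-229/72]
step 1: S = H·P̄·Hᵀ + R = [2015/72]
step 1: K = P̄·Hᵀ·S⁻¹ = [686/2015; 371/2015]
step 1: x' = x̄ + K·y = [22278/2015, -9212/2015]
step 1: P' = (I − K·H)·P̄ = [114252/2015 -37398/2015; -37398/2015 12837/2015]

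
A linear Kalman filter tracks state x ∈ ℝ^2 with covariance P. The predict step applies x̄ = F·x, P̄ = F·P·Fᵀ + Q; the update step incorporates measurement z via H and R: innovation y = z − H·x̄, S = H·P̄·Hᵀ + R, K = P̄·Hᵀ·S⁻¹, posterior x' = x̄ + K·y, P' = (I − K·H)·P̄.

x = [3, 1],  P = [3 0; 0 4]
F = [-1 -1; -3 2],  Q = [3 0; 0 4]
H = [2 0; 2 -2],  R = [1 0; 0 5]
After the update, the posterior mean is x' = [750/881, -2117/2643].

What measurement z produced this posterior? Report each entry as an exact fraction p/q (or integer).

x̄ = F·x = [-4, -7]
P̄ = F·P·Fᵀ + Q = [10 1; 1 47]
S = H·P̄·Hᵀ + R = [41 36; 36 225]
K = P̄·Hᵀ·S⁻¹ = [428/881 2/881; 418/881 -3844/7929]
x' − x̄ = [4274/881, 16384/2643] = K·y
y = (KᵀK)⁻¹·Kᵀ·(x' − x̄) = [10, -3]
z = y + H·x̄ = [10, -3] + [-8, 6] = [2, 3]

z = [2, 3]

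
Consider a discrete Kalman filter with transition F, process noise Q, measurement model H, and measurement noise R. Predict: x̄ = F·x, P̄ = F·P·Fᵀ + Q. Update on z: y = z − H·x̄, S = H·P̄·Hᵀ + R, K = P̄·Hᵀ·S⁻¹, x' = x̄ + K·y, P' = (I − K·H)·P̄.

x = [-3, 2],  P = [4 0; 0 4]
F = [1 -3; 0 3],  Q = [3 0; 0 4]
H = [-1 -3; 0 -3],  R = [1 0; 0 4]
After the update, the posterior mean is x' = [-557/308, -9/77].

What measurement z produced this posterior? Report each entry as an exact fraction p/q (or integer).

x̄ = F·x = [-9, 6]
P̄ = F·P·Fᵀ + Q = [43 -36; -36 40]
S = H·P̄·Hᵀ + R = [188 252; 252 364]
K = P̄·Hᵀ·S⁻¹ = [-127/176 981/1232; -3/44 -87/308]
x' − x̄ = [2215/308, -471/77] = K·y
y = (KᵀK)⁻¹·Kᵀ·(x' − x̄) = [11, 19]
z = y + H·x̄ = [11, 19] + [-9, -18] = [2, 1]

z = [2, 1]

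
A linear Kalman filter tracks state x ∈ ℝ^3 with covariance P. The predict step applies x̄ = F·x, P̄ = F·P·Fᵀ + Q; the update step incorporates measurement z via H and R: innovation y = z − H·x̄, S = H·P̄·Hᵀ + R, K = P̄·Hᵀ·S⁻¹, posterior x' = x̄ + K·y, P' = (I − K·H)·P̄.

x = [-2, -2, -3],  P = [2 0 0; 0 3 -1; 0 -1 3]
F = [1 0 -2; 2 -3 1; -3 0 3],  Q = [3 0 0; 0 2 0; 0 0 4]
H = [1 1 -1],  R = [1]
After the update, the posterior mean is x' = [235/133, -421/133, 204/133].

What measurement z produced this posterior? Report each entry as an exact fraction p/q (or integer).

z = [-3]

x̄ = F·x = [4, -1, -3]
P̄ = F·P·Fᵀ + Q = [17 -8 -24; -8 46 6; -24 6 49]
S = H·P̄·Hᵀ + R = [133]
K = P̄·Hᵀ·S⁻¹ = [33/133; 32/133; -67/133]
x' − x̄ = [-297/133, -288/133, 603/133] = K·y
y = (KᵀK)⁻¹·Kᵀ·(x' − x̄) = [-9]
z = y + H·x̄ = [-9] + [6] = [-3]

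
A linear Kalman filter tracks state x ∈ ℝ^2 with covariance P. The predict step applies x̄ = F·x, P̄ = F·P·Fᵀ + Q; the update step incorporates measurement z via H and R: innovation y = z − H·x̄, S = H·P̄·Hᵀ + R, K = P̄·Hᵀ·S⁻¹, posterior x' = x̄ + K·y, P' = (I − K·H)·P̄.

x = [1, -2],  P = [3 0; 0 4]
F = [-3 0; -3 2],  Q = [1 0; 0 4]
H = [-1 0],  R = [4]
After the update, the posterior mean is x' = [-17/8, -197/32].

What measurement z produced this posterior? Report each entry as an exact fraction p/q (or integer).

z = [2]

x̄ = F·x = [-3, -7]
P̄ = F·P·Fᵀ + Q = [28 27; 27 47]
S = H·P̄·Hᵀ + R = [32]
K = P̄·Hᵀ·S⁻¹ = [-7/8; -27/32]
x' − x̄ = [7/8, 27/32] = K·y
y = (KᵀK)⁻¹·Kᵀ·(x' − x̄) = [-1]
z = y + H·x̄ = [-1] + [3] = [2]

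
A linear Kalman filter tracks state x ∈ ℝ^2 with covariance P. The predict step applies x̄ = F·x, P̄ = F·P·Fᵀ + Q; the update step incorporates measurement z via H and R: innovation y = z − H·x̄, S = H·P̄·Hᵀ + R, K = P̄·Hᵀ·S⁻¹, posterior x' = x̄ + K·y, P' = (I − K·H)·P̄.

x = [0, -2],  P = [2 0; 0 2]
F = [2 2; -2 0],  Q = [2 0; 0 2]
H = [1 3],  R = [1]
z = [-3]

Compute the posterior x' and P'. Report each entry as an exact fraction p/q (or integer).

x̄ = F·x = [-4, 0]
P̄ = F·P·Fᵀ + Q = [18 -8; -8 10]
y = z − H·x̄ = [1]
S = H·P̄·Hᵀ + R = [61]
K = P̄·Hᵀ·S⁻¹ = [-6/61; 22/61]
x' = x̄ + K·y = [-250/61, 22/61]
P' = (I − K·H)·P̄ = [1062/61 -356/61; -356/61 126/61]

x' = [-250/61, 22/61]
P' = [1062/61 -356/61; -356/61 126/61]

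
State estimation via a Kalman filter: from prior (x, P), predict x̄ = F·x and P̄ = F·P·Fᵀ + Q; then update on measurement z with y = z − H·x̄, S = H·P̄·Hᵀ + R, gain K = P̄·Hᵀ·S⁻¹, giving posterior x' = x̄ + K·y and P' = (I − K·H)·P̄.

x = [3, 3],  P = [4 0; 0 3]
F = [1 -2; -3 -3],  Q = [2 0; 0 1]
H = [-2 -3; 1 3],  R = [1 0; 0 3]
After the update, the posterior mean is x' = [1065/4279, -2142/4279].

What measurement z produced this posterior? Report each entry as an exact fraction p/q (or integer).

x̄ = F·x = [-3, -18]
P̄ = F·P·Fᵀ + Q = [18 6; 6 64]
S = H·P̄·Hᵀ + R = [721 -666; -666 633]
K = P̄·Hᵀ·S⁻¹ = [-3402/4279 -3336/4279; 912/4279 2298/4279]
x' − x̄ = [13902/4279, 74880/4279] = K·y
y = (KᵀK)⁻¹·Kᵀ·(x' − x̄) = [-59, 56]
z = y + H·x̄ = [-59, 56] + [60, -57] = [1, -1]

z = [1, -1]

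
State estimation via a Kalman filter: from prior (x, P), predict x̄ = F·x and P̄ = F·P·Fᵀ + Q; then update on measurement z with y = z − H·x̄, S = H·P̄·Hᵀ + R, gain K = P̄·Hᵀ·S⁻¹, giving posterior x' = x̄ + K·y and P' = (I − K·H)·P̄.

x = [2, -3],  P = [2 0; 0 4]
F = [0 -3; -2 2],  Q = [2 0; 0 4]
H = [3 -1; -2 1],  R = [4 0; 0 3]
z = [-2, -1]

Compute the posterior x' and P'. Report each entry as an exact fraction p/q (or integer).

x' = [-204/143, -388/121]
P' = [16/13 28/11; 28/11 820/121]

x̄ = F·x = [9, -10]
P̄ = F·P·Fᵀ + Q = [38 -24; -24 28]
y = z − H·x̄ = [-39, 27]
S = H·P̄·Hᵀ + R = [518 -376; -376 279]
K = P̄·Hᵀ·S⁻¹ = [41/143 4/143; 26/121 68/121]
x' = x̄ + K·y = [-204/143, -388/121]
P' = (I − K·H)·P̄ = [16/13 28/11; 28/11 820/121]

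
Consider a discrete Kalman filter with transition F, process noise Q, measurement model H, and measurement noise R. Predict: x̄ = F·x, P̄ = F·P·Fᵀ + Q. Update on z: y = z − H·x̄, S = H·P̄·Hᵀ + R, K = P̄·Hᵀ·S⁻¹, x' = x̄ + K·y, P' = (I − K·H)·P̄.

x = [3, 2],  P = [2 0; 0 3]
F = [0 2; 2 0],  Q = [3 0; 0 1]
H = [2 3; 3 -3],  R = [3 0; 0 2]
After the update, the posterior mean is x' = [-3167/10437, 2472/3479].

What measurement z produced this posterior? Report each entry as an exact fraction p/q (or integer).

x̄ = F·x = [4, 6]
P̄ = F·P·Fᵀ + Q = [15 0; 0 9]
S = H·P̄·Hᵀ + R = [144 9; 9 218]
K = P̄·Hᵀ·S⁻¹ = [2045/10437 690/3479; 681/3479 -459/3479]
x' − x̄ = [-44915/10437, -18402/3479] = K·y
y = (KᵀK)⁻¹·Kᵀ·(x' − x̄) = [-25, 3]
z = y + H·x̄ = [-25, 3] + [26, -6] = [1, -3]

z = [1, -3]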